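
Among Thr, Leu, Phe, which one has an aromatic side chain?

Phe

Phenylalanine (F), tryptophan (W), and tyrosine (Y) have aromatic ring side chains.
Of the listed options, only Phe belongs to this group.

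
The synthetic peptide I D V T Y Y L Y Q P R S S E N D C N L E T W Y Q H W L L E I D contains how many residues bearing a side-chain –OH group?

8

S, T, and Y are the three residues with a side-chain hydroxyl.
Matching residues: T4, Y5, Y6, Y8, S12, S13, T21, Y23.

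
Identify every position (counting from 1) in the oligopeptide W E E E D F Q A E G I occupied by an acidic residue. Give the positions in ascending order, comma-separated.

The acidic residues are Asp (D) and Glu (E), whose side chains end in a carboxylate group.
Matching residues: E2, E3, E4, D5, E9.

2, 3, 4, 5, 9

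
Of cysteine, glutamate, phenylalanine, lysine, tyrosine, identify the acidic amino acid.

glutamate

The acidic residues are Asp (D) and Glu (E), whose side chains end in a carboxylate group.
Of the listed options, only glutamate belongs to this group.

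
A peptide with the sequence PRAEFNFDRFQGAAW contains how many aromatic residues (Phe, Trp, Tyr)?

Matching residues: F5, F7, F10, W15.

4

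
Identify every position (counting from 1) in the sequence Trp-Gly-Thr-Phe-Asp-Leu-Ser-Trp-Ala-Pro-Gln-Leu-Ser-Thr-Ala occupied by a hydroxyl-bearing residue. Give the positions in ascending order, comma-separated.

S, T, and Y are the three residues with a side-chain hydroxyl.
Matching residues: Thr3, Ser7, Ser13, Thr14.

3, 7, 13, 14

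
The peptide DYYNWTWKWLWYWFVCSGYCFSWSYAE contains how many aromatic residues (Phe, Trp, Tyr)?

Matching residues: Y2, Y3, W5, W7, W9, W11, Y12, W13, F14, Y19, F21, W23, Y25.

13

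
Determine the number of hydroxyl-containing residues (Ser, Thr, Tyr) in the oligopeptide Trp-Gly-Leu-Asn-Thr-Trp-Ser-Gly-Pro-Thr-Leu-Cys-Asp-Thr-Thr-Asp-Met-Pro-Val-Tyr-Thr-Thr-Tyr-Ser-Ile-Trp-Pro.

Matching residues: Thr5, Ser7, Thr10, Thr14, Thr15, Tyr20, Thr21, Thr22, Tyr23, Ser24.

10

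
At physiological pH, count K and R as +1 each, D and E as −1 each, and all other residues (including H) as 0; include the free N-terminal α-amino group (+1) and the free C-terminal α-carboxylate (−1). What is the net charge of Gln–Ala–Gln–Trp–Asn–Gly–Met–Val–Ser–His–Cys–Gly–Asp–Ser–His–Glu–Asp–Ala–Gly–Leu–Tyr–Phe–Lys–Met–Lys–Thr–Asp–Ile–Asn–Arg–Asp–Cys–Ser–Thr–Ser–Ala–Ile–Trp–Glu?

-3

Positive (K, R): Lys23, Lys25, Arg30 → +3.
Negative (D, E): Asp13, Glu16, Asp17, Asp27, Asp31, Glu39 → −6.
The N-terminus (+1) and C-terminus (−1) cancel.
Net charge = (+3) + (−6) = −3.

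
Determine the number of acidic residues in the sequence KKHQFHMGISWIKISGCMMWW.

0

The acidic residues are Asp (D) and Glu (E), whose side chains end in a carboxylate group.
None of the 21 residues belong to this group.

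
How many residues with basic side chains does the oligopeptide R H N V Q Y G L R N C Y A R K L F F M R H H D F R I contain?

9

Lysine (K), arginine (R), and histidine (H) have basic, nitrogen-containing side chains.
Matching residues: R1, H2, R9, R14, K15, R20, H21, H22, R25.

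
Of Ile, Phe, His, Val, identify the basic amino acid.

Lysine (K), arginine (R), and histidine (H) have basic, nitrogen-containing side chains.
Of the listed options, only His belongs to this group.

His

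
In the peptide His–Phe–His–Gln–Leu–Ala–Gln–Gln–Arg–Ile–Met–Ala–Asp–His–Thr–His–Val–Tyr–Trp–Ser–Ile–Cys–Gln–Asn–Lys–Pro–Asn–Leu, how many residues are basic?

6

K, R, and H are the three residues with basic side chains (ε-amine, guanidinium, and imidazole respectively).
Matching residues: His1, His3, Arg9, His14, His16, Lys25.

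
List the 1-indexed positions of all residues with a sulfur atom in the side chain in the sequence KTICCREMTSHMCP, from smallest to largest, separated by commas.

4, 5, 8, 12, 13

The sulfur-bearing residues are cysteine (–SH) and methionine (–S–CH₃).
Matching residues: C4, C5, M8, M12, C13.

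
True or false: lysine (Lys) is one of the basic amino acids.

K, R, and H are the three residues with basic side chains (ε-amine, guanidinium, and imidazole respectively).
Lysine is in this group.

True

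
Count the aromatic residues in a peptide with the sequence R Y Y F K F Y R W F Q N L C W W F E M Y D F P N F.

Phenylalanine (F), tryptophan (W), and tyrosine (Y) have aromatic ring side chains.
Matching residues: Y2, Y3, F4, F6, Y7, W9, F10, W15, W16, F17, Y20, F22, F25.

13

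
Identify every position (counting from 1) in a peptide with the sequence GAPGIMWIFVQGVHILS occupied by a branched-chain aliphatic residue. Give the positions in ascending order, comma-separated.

5, 8, 10, 13, 15, 16

Valine (V), leucine (L), and isoleucine (I) are the branched-chain amino acids.
Matching residues: I5, I8, V10, V13, I15, L16.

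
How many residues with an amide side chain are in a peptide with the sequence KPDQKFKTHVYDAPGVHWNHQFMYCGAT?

3

Asparagine (N) and glutamine (Q) have uncharged amide side chains.
Matching residues: Q4, N19, Q21.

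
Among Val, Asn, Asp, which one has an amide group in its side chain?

Asn

The amide-side-chain residues are Asn (N) and Gln (Q).
Of the listed options, only Asn belongs to this group.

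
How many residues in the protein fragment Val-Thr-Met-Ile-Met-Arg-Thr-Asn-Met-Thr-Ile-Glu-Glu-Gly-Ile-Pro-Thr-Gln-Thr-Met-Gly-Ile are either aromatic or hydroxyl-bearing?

5

Aromatic: F, W, Y. Hydroxyl-bearing: S, T, Y.
Aromatic residues here: none (0).
Hydroxyl-bearing residues here: Thr2, Thr7, Thr10, Thr17, Thr19 (5).
(Y belongs to both groups, but none appear in this sequence.) Total = 0 + 5 = 5.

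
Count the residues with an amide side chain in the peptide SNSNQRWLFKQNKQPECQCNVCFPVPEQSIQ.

10

Asparagine (N) and glutamine (Q) have uncharged amide side chains.
Matching residues: N2, N4, Q5, Q11, N12, Q14, Q18, N20, Q28, Q31.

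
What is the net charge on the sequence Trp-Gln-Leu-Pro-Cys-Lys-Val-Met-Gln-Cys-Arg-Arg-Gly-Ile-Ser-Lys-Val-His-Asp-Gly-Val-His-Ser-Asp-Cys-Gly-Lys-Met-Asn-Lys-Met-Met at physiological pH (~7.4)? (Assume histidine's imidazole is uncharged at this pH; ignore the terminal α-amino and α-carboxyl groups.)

+4

The side chains ionized at physiological pH are Lys/Arg (+1) and Asp/Glu (−1); with His treated as neutral, nothing else contributes.
Positive (K, R): Lys6, Arg11, Arg12, Lys16, Lys27, Lys30 → +6.
Negative (D, E): Asp19, Asp24 → −2.
Net charge = (+6) + (−2) = +4.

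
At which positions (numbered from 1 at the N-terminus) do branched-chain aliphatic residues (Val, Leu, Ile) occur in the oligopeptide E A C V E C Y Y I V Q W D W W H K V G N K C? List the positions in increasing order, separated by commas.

Matching residues: V4, I9, V10, V18.

4, 9, 10, 18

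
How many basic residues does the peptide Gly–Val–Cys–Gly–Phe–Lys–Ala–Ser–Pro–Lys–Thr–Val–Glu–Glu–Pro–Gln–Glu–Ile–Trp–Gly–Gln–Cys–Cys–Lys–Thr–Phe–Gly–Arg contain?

4

K, R, and H are the three residues with basic side chains (ε-amine, guanidinium, and imidazole respectively).
Matching residues: Lys6, Lys10, Lys24, Arg28.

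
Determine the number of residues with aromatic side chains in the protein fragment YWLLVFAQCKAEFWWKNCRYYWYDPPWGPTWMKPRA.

F, W, and Y each carry an aromatic ring on the side chain.
Matching residues: Y1, W2, F6, F13, W14, W15, Y20, Y21, W22, Y23, W27, W31.

12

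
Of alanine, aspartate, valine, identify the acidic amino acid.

aspartate

Only D (aspartate) and E (glutamate) carry a side-chain carboxylic acid.
Of the listed options, only aspartate belongs to this group.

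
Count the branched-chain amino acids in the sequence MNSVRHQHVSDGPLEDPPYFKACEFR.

The BCAAs are Val, Leu, and Ile — aliphatic side chains with a branch point.
Matching residues: V4, V9, L14.

3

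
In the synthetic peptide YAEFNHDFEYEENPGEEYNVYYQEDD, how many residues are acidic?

Aspartate (D) and glutamate (E) have carboxylic-acid side chains and are the acidic amino acids.
Matching residues: E3, D7, E9, E11, E12, E16, E17, E24, D25, D26.

10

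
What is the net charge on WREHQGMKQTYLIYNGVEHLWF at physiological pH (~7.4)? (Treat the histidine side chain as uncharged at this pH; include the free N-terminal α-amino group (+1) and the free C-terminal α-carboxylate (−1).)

At pH ~7.4 the Lys and Arg side chains are protonated (+1), the Asp and Glu side chains are deprotonated (−1), and with His taken as neutral all other side chains carry no charge.
Positive (K, R): R2, K8 → +2.
Negative (D, E): E3, E18 → −2.
The N-terminus (+1) and C-terminus (−1) cancel.
Net charge = (+2) + (−2) = 0.

0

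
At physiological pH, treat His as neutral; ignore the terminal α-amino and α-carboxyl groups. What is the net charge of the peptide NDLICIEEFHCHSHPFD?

-4

At pH ~7.4 the Lys and Arg side chains are protonated (+1), the Asp and Glu side chains are deprotonated (−1), and with His taken as neutral all other side chains carry no charge.
Positive (K, R): none → +0.
Negative (D, E): D2, E7, E8, D17 → −4.
Net charge = (+0) + (−4) = −4.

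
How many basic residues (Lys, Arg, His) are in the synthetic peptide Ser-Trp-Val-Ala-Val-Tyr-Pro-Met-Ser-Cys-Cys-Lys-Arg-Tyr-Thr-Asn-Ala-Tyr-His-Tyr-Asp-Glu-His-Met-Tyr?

Matching residues: Lys12, Arg13, His19, His23.

4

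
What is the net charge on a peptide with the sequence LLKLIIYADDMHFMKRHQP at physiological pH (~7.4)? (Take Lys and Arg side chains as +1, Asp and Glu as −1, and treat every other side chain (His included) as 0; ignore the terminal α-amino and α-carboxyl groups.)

+1

Positive (K, R): K3, K15, R16 → +3.
Negative (D, E): D9, D10 → −2.
Net charge = (+3) + (−2) = +1.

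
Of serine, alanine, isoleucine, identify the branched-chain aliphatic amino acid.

V, L, and I make up the branched-chain aliphatic group.
Of the listed options, only isoleucine belongs to this group.

isoleucine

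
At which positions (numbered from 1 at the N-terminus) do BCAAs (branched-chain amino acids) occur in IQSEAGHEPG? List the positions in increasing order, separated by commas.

1

The BCAAs are Val, Leu, and Ile — aliphatic side chains with a branch point.
Matching residues: I1.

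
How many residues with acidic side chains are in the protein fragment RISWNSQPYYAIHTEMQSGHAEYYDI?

Aspartate (D) and glutamate (E) have carboxylic-acid side chains and are the acidic amino acids.
Matching residues: E15, E22, D25.

3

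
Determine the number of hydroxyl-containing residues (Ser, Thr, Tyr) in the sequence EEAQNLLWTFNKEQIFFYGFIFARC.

Matching residues: T9, Y18.

2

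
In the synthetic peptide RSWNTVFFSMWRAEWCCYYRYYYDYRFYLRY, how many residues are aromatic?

F, W, and Y each carry an aromatic ring on the side chain.
Matching residues: W3, F7, F8, W11, W15, Y18, Y19, Y21, Y22, Y23, Y25, F27, Y28, Y31.

14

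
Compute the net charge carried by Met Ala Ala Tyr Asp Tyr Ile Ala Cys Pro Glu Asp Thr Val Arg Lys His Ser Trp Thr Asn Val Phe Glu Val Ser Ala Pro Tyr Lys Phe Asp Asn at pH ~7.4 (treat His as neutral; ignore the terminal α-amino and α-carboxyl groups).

-2

The side chains ionized at physiological pH are Lys/Arg (+1) and Asp/Glu (−1); with His treated as neutral, nothing else contributes.
Positive (K, R): Arg15, Lys16, Lys30 → +3.
Negative (D, E): Asp5, Glu11, Asp12, Glu24, Asp32 → −5.
Net charge = (+3) + (−5) = −2.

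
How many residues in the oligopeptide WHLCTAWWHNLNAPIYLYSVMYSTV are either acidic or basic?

Acidic: D, E. Basic: H, K, R.
Acidic residues here: none (0).
Basic residues here: H2, H9 (2).
The two groups share no amino acid, so total = 0 + 2 = 2.

2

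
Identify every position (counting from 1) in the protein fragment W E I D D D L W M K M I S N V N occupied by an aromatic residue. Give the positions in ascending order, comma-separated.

1, 8

F, W, and Y each carry an aromatic ring on the side chain.
Matching residues: W1, W8.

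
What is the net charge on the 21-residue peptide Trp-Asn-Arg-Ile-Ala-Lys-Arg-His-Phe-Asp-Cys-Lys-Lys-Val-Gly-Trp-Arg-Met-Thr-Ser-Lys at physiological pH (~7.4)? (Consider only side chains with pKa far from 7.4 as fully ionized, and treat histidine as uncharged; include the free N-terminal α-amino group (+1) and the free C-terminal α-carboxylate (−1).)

Near pH 7.4, K and R contribute +1 each, D and E contribute −1 each, and every other side chain (His included, as stated) is uncharged.
Positive (K, R): Arg3, Lys6, Arg7, Lys12, Lys13, Arg17, Lys21 → +7.
Negative (D, E): Asp10 → −1.
The N-terminus (+1) and C-terminus (−1) cancel.
Net charge = (+7) + (−1) = +6.

+6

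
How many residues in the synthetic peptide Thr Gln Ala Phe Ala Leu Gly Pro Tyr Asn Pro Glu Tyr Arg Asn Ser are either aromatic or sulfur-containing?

Aromatic: F, W, Y. Sulfur-containing: C, M.
Aromatic residues here: Phe4, Tyr9, Tyr13 (3).
Sulfur-containing residues here: none (0).
The two groups share no amino acid, so total = 3 + 0 = 3.

3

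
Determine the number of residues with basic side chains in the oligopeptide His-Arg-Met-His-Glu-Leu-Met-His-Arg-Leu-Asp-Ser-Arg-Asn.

K, R, and H are the three residues with basic side chains (ε-amine, guanidinium, and imidazole respectively).
Matching residues: His1, Arg2, His4, His8, Arg9, Arg13.

6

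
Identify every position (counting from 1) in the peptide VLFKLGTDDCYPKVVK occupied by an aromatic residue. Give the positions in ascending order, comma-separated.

3, 11

F, W, and Y each carry an aromatic ring on the side chain.
Matching residues: F3, Y11.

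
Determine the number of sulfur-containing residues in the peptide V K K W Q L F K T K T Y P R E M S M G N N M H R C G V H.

4

Cysteine (C, thiol) and methionine (M, thioether) are the two sulfur-containing amino acids.
Matching residues: M16, M18, M22, C25.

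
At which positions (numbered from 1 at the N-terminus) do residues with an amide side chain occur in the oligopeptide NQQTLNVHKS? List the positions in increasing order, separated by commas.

Asparagine (N) and glutamine (Q) have uncharged amide side chains.
Matching residues: N1, Q2, Q3, N6.

1, 2, 3, 6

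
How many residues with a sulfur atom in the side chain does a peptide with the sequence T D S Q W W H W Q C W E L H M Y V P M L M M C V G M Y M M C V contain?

10

Cysteine (C, thiol) and methionine (M, thioether) are the two sulfur-containing amino acids.
Matching residues: C10, M15, M19, M21, M22, C23, M26, M28, M29, C30.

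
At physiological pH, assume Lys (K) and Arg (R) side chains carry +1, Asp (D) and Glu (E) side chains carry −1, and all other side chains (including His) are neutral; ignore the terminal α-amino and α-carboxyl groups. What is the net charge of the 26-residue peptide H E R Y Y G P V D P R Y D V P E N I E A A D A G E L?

Positive (K, R): R3, R11 → +2.
Negative (D, E): E2, D9, D13, E16, E19, D22, E25 → −7.
Net charge = (+2) + (−7) = −5.

-5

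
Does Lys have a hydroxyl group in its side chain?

No

S, T, and Y are the three residues with a side-chain hydroxyl.
Lysine is not in this group.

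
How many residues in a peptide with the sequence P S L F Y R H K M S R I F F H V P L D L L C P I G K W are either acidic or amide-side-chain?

Acidic: D, E. Amide-side-chain: N, Q.
Acidic residues here: D19 (1).
Amide-side-chain residues here: none (0).
The two groups share no amino acid, so total = 1 + 0 = 1.

1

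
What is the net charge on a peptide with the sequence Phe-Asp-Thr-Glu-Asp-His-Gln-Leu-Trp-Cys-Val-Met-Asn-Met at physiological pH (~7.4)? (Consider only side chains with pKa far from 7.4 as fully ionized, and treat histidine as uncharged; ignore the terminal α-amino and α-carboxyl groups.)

-3

At pH ~7.4 the Lys and Arg side chains are protonated (+1), the Asp and Glu side chains are deprotonated (−1), and with His taken as neutral all other side chains carry no charge.
Positive (K, R): none → +0.
Negative (D, E): Asp2, Glu4, Asp5 → −3.
Net charge = (+0) + (−3) = −3.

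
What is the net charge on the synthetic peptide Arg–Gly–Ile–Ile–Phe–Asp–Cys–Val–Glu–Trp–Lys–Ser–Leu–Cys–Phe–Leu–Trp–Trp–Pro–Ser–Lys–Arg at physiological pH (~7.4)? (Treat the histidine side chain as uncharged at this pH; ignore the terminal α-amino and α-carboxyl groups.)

+2

At pH ~7.4 the Lys and Arg side chains are protonated (+1), the Asp and Glu side chains are deprotonated (−1), and with His taken as neutral all other side chains carry no charge.
Positive (K, R): Arg1, Lys11, Lys21, Arg22 → +4.
Negative (D, E): Asp6, Glu9 → −2.
Net charge = (+4) + (−2) = +2.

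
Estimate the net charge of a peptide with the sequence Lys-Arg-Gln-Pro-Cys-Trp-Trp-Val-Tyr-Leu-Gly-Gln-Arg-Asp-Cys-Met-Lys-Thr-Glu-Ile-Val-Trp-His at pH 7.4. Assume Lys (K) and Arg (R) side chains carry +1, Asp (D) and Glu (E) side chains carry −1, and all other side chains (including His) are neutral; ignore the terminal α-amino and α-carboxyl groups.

Positive (K, R): Lys1, Arg2, Arg13, Lys17 → +4.
Negative (D, E): Asp14, Glu19 → −2.
Net charge = (+4) + (−2) = +2.

+2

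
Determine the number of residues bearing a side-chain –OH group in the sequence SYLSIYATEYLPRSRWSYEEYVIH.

The –OH-bearing residues are Ser, Thr (aliphatic alcohols), and Tyr (phenol).
Matching residues: S1, Y2, S4, Y6, T8, Y10, S14, S17, Y18, Y21.

10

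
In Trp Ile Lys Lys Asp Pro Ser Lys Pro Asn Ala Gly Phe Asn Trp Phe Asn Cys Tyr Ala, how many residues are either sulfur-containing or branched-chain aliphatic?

Sulfur-containing: C, M. Branched-chain aliphatic: I, L, V.
Sulfur-containing residues here: Cys18 (1).
Branched-chain aliphatic residues here: Ile2 (1).
The two groups share no amino acid, so total = 1 + 1 = 2.

2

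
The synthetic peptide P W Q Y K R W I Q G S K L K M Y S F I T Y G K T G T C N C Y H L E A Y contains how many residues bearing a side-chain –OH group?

10

Serine (S), threonine (T), and tyrosine (Y) each carry a hydroxyl group on the side chain.
Matching residues: Y4, S11, Y16, S17, T20, Y21, T24, T26, Y30, Y35.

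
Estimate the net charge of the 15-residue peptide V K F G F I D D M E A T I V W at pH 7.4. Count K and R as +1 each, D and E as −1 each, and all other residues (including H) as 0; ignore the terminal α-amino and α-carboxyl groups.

-2

Positive (K, R): K2 → +1.
Negative (D, E): D7, D8, E10 → −3.
Net charge = (+1) + (−3) = −2.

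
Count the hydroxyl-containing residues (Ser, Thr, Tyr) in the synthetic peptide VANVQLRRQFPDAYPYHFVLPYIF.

Matching residues: Y14, Y16, Y22.

3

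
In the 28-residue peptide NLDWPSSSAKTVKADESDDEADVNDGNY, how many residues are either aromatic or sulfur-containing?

Aromatic: F, W, Y. Sulfur-containing: C, M.
Aromatic residues here: W4, Y28 (2).
Sulfur-containing residues here: none (0).
The two groups share no amino acid, so total = 2 + 0 = 2.

2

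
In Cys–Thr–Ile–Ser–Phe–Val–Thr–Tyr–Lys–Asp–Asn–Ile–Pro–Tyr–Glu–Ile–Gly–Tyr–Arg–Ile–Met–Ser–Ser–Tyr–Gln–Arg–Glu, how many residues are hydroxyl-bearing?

S, T, and Y are the three residues with a side-chain hydroxyl.
Matching residues: Thr2, Ser4, Thr7, Tyr8, Tyr14, Tyr18, Ser22, Ser23, Tyr24.

9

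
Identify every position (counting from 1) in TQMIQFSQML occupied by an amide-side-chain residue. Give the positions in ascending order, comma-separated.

Matching residues: Q2, Q5, Q8.

2, 5, 8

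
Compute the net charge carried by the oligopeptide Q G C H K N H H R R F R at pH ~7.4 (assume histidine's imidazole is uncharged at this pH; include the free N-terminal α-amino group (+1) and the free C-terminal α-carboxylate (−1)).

+4

The side chains ionized at physiological pH are Lys/Arg (+1) and Asp/Glu (−1); with His treated as neutral, nothing else contributes.
Positive (K, R): K5, R9, R10, R12 → +4.
Negative (D, E): none → −0.
The N-terminus (+1) and C-terminus (−1) cancel.
Net charge = (+4) + (−0) = +4.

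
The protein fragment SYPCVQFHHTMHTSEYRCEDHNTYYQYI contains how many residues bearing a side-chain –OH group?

Serine (S), threonine (T), and tyrosine (Y) each carry a hydroxyl group on the side chain.
Matching residues: S1, Y2, T10, T13, S14, Y16, T23, Y24, Y25, Y27.

10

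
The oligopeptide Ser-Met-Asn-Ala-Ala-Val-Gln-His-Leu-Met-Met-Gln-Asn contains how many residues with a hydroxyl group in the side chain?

1

Serine (S), threonine (T), and tyrosine (Y) each carry a hydroxyl group on the side chain.
Matching residues: Ser1.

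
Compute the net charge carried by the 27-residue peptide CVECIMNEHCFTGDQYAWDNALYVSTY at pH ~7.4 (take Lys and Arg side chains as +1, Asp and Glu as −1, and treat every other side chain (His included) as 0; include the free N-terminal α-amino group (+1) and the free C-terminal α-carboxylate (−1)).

-4

Positive (K, R): none → +0.
Negative (D, E): E3, E8, D14, D19 → −4.
The N-terminus (+1) and C-terminus (−1) cancel.
Net charge = (+0) + (−4) = −4.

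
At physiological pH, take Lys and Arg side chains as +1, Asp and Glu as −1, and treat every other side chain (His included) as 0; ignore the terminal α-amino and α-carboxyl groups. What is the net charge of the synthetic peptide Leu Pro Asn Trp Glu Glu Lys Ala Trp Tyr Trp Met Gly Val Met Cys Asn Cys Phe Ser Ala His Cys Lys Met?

Positive (K, R): Lys7, Lys24 → +2.
Negative (D, E): Glu5, Glu6 → −2.
Net charge = (+2) + (−2) = 0.

0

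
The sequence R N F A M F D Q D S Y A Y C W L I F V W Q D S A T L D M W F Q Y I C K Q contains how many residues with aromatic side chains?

10

Phenylalanine (F), tryptophan (W), and tyrosine (Y) have aromatic ring side chains.
Matching residues: F3, F6, Y11, Y13, W15, F18, W20, W29, F30, Y32.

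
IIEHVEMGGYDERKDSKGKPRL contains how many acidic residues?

5

Aspartate (D) and glutamate (E) have carboxylic-acid side chains and are the acidic amino acids.
Matching residues: E3, E6, D11, E12, D15.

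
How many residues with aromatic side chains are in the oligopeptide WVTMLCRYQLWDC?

3

Phenylalanine (F), tryptophan (W), and tyrosine (Y) have aromatic ring side chains.
Matching residues: W1, Y8, W11.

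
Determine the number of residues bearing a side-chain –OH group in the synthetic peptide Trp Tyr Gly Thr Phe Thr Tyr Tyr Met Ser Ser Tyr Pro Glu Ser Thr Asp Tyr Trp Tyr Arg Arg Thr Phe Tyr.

14

S, T, and Y are the three residues with a side-chain hydroxyl.
Matching residues: Tyr2, Thr4, Thr6, Tyr7, Tyr8, Ser10, Ser11, Tyr12, Ser15, Thr16, Tyr18, Tyr20, Thr23, Tyr25.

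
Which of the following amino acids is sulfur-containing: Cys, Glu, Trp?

Only Cys (C) and Met (M) have a sulfur atom in the side chain.
Of the listed options, only Cys belongs to this group.

Cys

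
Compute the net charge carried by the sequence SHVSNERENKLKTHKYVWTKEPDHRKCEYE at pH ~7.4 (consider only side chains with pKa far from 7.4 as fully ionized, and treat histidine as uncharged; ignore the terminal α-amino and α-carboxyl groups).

Near pH 7.4, K and R contribute +1 each, D and E contribute −1 each, and every other side chain (His included, as stated) is uncharged.
Positive (K, R): R7, K10, K12, K15, K20, R25, K26 → +7.
Negative (D, E): E6, E8, E21, D23, E28, E30 → −6.
Net charge = (+7) + (−6) = +1.

+1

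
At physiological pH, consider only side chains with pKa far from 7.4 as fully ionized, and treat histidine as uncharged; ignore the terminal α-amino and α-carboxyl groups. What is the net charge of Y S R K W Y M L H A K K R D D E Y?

+2

The side chains ionized at physiological pH are Lys/Arg (+1) and Asp/Glu (−1); with His treated as neutral, nothing else contributes.
Positive (K, R): R3, K4, K11, K12, R13 → +5.
Negative (D, E): D14, D15, E16 → −3.
Net charge = (+5) + (−3) = +2.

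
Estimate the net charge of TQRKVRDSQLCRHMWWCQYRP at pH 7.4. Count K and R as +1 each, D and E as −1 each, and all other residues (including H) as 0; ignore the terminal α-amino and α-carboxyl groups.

+4

Positive (K, R): R3, K4, R6, R12, R20 → +5.
Negative (D, E): D7 → −1.
Net charge = (+5) + (−1) = +4.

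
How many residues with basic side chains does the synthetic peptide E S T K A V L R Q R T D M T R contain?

4

The basic amino acids are Lys (K), Arg (R), and His (H).
Matching residues: K4, R8, R10, R15.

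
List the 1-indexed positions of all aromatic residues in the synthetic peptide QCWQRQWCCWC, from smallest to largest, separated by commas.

The aromatic amino acids are Phe (F, benzyl), Trp (W, indole), and Tyr (Y, phenol).
Matching residues: W3, W7, W10.

3, 7, 10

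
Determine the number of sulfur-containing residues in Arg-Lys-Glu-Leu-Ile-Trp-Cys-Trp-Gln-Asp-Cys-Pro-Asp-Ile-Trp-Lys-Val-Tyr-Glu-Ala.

2

The sulfur-bearing residues are cysteine (–SH) and methionine (–S–CH₃).
Matching residues: Cys7, Cys11.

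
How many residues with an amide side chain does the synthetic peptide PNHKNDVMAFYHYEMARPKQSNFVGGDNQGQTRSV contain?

7

The amide-side-chain residues are Asn (N) and Gln (Q).
Matching residues: N2, N5, Q20, N22, N28, Q29, Q31.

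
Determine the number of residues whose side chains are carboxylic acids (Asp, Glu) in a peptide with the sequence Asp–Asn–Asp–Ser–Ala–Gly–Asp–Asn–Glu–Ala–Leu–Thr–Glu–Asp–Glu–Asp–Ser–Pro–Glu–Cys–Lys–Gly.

Matching residues: Asp1, Asp3, Asp7, Glu9, Glu13, Asp14, Glu15, Asp16, Glu19.

9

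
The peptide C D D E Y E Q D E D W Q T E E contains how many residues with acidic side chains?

Aspartate (D) and glutamate (E) have carboxylic-acid side chains and are the acidic amino acids.
Matching residues: D2, D3, E4, E6, D8, E9, D10, E14, E15.

9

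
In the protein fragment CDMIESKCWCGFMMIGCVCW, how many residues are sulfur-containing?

Cysteine (C, thiol) and methionine (M, thioether) are the two sulfur-containing amino acids.
Matching residues: C1, M3, C8, C10, M13, M14, C17, C19.

8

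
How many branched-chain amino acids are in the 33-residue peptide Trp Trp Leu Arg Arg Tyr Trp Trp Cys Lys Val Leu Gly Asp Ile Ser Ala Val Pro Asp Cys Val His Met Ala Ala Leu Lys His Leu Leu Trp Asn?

9

V, L, and I make up the branched-chain aliphatic group.
Matching residues: Leu3, Val11, Leu12, Ile15, Val18, Val22, Leu27, Leu30, Leu31.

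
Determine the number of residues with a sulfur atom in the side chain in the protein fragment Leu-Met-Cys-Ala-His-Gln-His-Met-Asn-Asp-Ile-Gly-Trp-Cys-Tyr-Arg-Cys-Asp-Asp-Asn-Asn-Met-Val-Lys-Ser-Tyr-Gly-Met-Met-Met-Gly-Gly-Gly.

9

Cysteine (C, thiol) and methionine (M, thioether) are the two sulfur-containing amino acids.
Matching residues: Met2, Cys3, Met8, Cys14, Cys17, Met22, Met28, Met29, Met30.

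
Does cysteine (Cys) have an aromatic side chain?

No

The aromatic amino acids are Phe (F, benzyl), Trp (W, indole), and Tyr (Y, phenol).
Cysteine is not in this group.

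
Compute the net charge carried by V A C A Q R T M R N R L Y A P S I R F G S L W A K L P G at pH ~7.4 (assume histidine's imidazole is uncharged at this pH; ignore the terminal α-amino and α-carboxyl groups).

+5

The side chains ionized at physiological pH are Lys/Arg (+1) and Asp/Glu (−1); with His treated as neutral, nothing else contributes.
Positive (K, R): R6, R9, R11, R18, K25 → +5.
Negative (D, E): none → −0.
Net charge = (+5) + (−0) = +5.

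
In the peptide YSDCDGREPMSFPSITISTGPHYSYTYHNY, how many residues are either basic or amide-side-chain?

Basic: H, K, R. Amide-side-chain: N, Q.
Basic residues here: R7, H22, H28 (3).
Amide-side-chain residues here: N29 (1).
The two groups share no amino acid, so total = 3 + 1 = 4.

4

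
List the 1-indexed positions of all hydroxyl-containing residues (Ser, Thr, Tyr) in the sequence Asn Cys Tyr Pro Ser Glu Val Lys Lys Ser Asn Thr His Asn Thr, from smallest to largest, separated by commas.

Matching residues: Tyr3, Ser5, Ser10, Thr12, Thr15.

3, 5, 10, 12, 15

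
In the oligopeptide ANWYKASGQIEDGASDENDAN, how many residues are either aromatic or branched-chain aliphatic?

Aromatic: F, W, Y. Branched-chain aliphatic: I, L, V.
Aromatic residues here: W3, Y4 (2).
Branched-chain aliphatic residues here: I10 (1).
The two groups share no amino acid, so total = 2 + 1 = 3.

3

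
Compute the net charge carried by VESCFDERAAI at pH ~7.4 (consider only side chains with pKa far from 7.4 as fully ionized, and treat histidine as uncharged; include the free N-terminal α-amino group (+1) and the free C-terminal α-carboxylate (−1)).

Near pH 7.4, K and R contribute +1 each, D and E contribute −1 each, and every other side chain (His included, as stated) is uncharged.
Positive (K, R): R8 → +1.
Negative (D, E): E2, D6, E7 → −3.
The N-terminus (+1) and C-terminus (−1) cancel.
Net charge = (+1) + (−3) = −2.

-2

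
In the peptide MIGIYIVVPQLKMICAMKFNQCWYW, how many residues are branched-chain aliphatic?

7

V, L, and I make up the branched-chain aliphatic group.
Matching residues: I2, I4, I6, V7, V8, L11, I14.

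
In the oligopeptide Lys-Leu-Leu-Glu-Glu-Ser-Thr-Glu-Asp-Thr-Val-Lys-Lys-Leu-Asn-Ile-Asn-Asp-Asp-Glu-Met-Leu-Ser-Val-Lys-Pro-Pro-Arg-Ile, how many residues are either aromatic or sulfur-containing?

1

Aromatic: F, W, Y. Sulfur-containing: C, M.
Aromatic residues here: none (0).
Sulfur-containing residues here: Met21 (1).
The two groups share no amino acid, so total = 0 + 1 = 1.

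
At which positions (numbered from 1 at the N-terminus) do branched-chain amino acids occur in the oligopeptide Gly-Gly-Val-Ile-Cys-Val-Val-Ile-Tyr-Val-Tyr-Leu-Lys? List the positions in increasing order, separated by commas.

3, 4, 6, 7, 8, 10, 12

The BCAAs are Val, Leu, and Ile — aliphatic side chains with a branch point.
Matching residues: Val3, Ile4, Val6, Val7, Ile8, Val10, Leu12.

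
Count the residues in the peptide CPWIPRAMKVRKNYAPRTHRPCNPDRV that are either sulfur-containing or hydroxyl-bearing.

Sulfur-containing: C, M. Hydroxyl-bearing: S, T, Y.
Sulfur-containing residues here: C1, M8, C22 (3).
Hydroxyl-bearing residues here: Y14, T18 (2).
The two groups share no amino acid, so total = 3 + 2 = 5.

5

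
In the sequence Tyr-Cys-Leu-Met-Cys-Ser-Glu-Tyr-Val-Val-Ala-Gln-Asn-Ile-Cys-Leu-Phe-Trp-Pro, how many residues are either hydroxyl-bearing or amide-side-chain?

5

Hydroxyl-bearing: S, T, Y. Amide-side-chain: N, Q.
Hydroxyl-bearing residues here: Tyr1, Ser6, Tyr8 (3).
Amide-side-chain residues here: Gln12, Asn13 (2).
The two groups share no amino acid, so total = 3 + 2 = 5.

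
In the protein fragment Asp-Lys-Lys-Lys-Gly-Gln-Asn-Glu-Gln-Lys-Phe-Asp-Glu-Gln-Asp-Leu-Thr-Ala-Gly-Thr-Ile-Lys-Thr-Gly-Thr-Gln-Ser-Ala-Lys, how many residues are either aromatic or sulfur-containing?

Aromatic: F, W, Y. Sulfur-containing: C, M.
Aromatic residues here: Phe11 (1).
Sulfur-containing residues here: none (0).
The two groups share no amino acid, so total = 1 + 0 = 1.

1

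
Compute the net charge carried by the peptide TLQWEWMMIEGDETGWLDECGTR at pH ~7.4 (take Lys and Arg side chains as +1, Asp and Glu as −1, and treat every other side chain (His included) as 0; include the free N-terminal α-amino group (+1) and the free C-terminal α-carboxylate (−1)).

Positive (K, R): R23 → +1.
Negative (D, E): E5, E10, D12, E13, D18, E19 → −6.
The N-terminus (+1) and C-terminus (−1) cancel.
Net charge = (+1) + (−6) = −5.

-5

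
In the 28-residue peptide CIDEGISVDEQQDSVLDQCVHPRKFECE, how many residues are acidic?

Only D (aspartate) and E (glutamate) carry a side-chain carboxylic acid.
Matching residues: D3, E4, D9, E10, D13, D17, E26, E28.

8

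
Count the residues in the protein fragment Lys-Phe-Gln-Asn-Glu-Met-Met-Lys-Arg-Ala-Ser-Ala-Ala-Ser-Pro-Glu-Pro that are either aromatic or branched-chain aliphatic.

Aromatic: F, W, Y. Branched-chain aliphatic: I, L, V.
Aromatic residues here: Phe2 (1).
Branched-chain aliphatic residues here: none (0).
The two groups share no amino acid, so total = 1 + 0 = 1.

1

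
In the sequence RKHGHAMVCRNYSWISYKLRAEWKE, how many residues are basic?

K, R, and H are the three residues with basic side chains (ε-amine, guanidinium, and imidazole respectively).
Matching residues: R1, K2, H3, H5, R10, K18, R20, K24.

8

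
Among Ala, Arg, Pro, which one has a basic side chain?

Lysine (K), arginine (R), and histidine (H) have basic, nitrogen-containing side chains.
Of the listed options, only Arg belongs to this group.

Arg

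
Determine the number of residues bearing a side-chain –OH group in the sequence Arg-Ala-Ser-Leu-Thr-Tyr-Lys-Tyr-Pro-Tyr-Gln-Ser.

Serine (S), threonine (T), and tyrosine (Y) each carry a hydroxyl group on the side chain.
Matching residues: Ser3, Thr5, Tyr6, Tyr8, Tyr10, Ser12.

6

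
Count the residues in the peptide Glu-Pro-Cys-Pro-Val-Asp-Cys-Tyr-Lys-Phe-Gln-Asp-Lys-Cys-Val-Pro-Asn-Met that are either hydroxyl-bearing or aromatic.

2

Hydroxyl-bearing: S, T, Y. Aromatic: F, W, Y.
Hydroxyl-bearing residues here: Tyr8 (1).
Aromatic residues here: Tyr8, Phe10 (2).
Y is in both groups, so the 1 Y residue must not be double-counted.
Total = 1 + 2 − 1 = 2.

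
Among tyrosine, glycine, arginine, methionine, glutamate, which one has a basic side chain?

arginine

The basic amino acids are Lys (K), Arg (R), and His (H).
Of the listed options, only arginine belongs to this group.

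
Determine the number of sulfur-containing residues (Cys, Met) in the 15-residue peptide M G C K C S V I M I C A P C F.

Matching residues: M1, C3, C5, M9, C11, C14.

6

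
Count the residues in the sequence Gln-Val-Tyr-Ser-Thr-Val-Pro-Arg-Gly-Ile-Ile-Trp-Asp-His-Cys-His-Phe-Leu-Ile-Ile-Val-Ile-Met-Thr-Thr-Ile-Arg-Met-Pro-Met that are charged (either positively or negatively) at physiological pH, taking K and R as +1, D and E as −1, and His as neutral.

3

Charged side chains at pH ~7.4: K, R (positive); D, E (negative).
Matching residues: Arg8, Asp13, Arg27.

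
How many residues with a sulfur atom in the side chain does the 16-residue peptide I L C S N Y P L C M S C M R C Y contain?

Cysteine (C, thiol) and methionine (M, thioether) are the two sulfur-containing amino acids.
Matching residues: C3, C9, M10, C12, M13, C15.

6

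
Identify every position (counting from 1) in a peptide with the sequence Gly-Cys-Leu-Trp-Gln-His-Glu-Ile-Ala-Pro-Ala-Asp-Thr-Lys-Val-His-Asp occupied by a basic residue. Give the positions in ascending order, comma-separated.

6, 14, 16

K, R, and H are the three residues with basic side chains (ε-amine, guanidinium, and imidazole respectively).
Matching residues: His6, Lys14, His16.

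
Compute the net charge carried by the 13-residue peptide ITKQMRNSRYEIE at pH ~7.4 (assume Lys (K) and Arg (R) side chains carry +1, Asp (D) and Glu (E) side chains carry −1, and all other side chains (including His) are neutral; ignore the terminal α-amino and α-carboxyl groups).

+1

Positive (K, R): K3, R6, R9 → +3.
Negative (D, E): E11, E13 → −2.
Net charge = (+3) + (−2) = +1.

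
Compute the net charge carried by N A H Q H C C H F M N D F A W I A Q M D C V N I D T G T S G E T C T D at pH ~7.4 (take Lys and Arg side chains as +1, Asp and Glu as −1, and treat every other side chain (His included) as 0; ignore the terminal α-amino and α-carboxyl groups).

Positive (K, R): none → +0.
Negative (D, E): D12, D20, D25, E31, D35 → −5.
Net charge = (+0) + (−5) = −5.

-5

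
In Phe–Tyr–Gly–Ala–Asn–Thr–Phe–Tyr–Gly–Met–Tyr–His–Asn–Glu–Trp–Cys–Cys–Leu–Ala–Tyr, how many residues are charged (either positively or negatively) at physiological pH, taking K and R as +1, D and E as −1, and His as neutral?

1

Charged side chains at pH ~7.4: K, R (positive); D, E (negative).
Matching residues: Glu14.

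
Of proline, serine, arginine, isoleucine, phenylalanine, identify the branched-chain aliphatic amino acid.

The BCAAs are Val, Leu, and Ile — aliphatic side chains with a branch point.
Of the listed options, only isoleucine belongs to this group.

isoleucine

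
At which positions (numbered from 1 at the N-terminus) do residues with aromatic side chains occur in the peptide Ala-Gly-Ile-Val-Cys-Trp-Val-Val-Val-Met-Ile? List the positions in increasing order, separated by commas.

F, W, and Y each carry an aromatic ring on the side chain.
Matching residues: Trp6.

6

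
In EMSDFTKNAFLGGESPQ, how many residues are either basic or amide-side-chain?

Basic: H, K, R. Amide-side-chain: N, Q.
Basic residues here: K7 (1).
Amide-side-chain residues here: N8, Q17 (2).
The two groups share no amino acid, so total = 1 + 2 = 3.

3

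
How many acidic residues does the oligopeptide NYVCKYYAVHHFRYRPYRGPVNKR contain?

0

Only D (aspartate) and E (glutamate) carry a side-chain carboxylic acid.
None of the 24 residues belong to this group.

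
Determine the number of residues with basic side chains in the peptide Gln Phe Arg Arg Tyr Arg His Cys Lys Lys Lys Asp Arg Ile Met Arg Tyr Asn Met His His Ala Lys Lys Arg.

14

K, R, and H are the three residues with basic side chains (ε-amine, guanidinium, and imidazole respectively).
Matching residues: Arg3, Arg4, Arg6, His7, Lys9, Lys10, Lys11, Arg13, Arg16, His20, His21, Lys23, Lys24, Arg25.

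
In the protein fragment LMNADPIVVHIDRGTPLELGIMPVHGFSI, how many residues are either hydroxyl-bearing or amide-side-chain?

3

Hydroxyl-bearing: S, T, Y. Amide-side-chain: N, Q.
Hydroxyl-bearing residues here: T15, S28 (2).
Amide-side-chain residues here: N3 (1).
The two groups share no amino acid, so total = 2 + 1 = 3.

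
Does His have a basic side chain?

The basic amino acids are Lys (K), Arg (R), and His (H).
Histidine is in this group.

Yes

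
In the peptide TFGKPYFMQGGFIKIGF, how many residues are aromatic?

F, W, and Y each carry an aromatic ring on the side chain.
Matching residues: F2, Y6, F7, F12, F17.

5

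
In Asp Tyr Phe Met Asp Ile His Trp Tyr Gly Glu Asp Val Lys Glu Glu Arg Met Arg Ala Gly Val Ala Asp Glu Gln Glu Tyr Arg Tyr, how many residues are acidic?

Only D (aspartate) and E (glutamate) carry a side-chain carboxylic acid.
Matching residues: Asp1, Asp5, Glu11, Asp12, Glu15, Glu16, Asp24, Glu25, Glu27.

9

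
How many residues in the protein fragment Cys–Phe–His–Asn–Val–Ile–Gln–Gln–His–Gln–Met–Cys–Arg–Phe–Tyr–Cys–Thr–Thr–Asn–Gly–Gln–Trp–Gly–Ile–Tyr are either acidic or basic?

Acidic: D, E. Basic: H, K, R.
Acidic residues here: none (0).
Basic residues here: His3, His9, Arg13 (3).
The two groups share no amino acid, so total = 0 + 3 = 3.

3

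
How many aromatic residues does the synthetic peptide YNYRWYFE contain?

5

The aromatic amino acids are Phe (F, benzyl), Trp (W, indole), and Tyr (Y, phenol).
Matching residues: Y1, Y3, W5, Y6, F7.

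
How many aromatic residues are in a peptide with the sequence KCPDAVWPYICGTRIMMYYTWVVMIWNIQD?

The aromatic amino acids are Phe (F, benzyl), Trp (W, indole), and Tyr (Y, phenol).
Matching residues: W7, Y9, Y18, Y19, W21, W26.

6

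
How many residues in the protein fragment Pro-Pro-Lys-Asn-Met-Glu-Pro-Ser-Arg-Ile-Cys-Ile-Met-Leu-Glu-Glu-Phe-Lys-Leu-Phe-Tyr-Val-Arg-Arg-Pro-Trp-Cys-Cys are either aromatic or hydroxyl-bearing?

5

Aromatic: F, W, Y. Hydroxyl-bearing: S, T, Y.
Aromatic residues here: Phe17, Phe20, Tyr21, Trp26 (4).
Hydroxyl-bearing residues here: Ser8, Tyr21 (2).
Y is in both groups, so the 1 Y residue must not be double-counted.
Total = 4 + 2 − 1 = 5.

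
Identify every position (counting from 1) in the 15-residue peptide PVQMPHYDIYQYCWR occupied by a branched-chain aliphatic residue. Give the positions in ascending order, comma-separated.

2, 9

Valine (V), leucine (L), and isoleucine (I) are the branched-chain amino acids.
Matching residues: V2, I9.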